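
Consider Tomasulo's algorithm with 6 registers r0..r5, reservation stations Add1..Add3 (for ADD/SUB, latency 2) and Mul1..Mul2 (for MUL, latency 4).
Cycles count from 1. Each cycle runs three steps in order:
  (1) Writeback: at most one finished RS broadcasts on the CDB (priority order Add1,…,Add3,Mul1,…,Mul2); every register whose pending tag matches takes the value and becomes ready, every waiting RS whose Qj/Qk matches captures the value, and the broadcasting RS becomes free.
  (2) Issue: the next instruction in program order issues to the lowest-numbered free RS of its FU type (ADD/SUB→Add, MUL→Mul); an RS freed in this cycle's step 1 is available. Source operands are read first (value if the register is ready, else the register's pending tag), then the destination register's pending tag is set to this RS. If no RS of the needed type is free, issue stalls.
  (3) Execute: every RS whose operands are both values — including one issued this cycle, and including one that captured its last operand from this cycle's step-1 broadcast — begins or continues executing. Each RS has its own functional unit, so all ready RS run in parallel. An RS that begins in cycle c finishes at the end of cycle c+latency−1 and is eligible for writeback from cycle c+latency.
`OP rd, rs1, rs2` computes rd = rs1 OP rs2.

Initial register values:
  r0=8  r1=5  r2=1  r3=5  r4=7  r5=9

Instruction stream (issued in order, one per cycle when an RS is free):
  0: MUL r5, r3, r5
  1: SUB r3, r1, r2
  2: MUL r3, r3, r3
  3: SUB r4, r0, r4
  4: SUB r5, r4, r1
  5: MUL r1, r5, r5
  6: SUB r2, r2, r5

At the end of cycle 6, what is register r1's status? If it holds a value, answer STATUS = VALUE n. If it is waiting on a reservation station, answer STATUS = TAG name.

cycle 1: issue MUL r5<-Mul1 // r0:8,r1:5,r2:1,r3:5,r4:7,r5:Mul1
cycle 2: issue SUB r3<-Add1 // r0:8,r1:5,r2:1,r3:Add1,r4:7,r5:Mul1
cycle 3: issue MUL r3<-Mul2 // r0:8,r1:5,r2:1,r3:Mul2,r4:7,r5:Mul1
cycle 4: CDB Add1=4; issue SUB r4<-Add1 // r0:8,r1:5,r2:1,r3:Mul2,r4:Add1,r5:Mul1
cycle 5: CDB Mul1=45; issue SUB r5<-Add2 // r0:8,r1:5,r2:1,r3:Mul2,r4:Add1,r5:Add2
cycle 6: CDB Add1=1; issue MUL r1<-Mul1 // r0:8,r1:Mul1,r2:1,r3:Mul2,r4:1,r5:Add2

STATUS = TAG Mul1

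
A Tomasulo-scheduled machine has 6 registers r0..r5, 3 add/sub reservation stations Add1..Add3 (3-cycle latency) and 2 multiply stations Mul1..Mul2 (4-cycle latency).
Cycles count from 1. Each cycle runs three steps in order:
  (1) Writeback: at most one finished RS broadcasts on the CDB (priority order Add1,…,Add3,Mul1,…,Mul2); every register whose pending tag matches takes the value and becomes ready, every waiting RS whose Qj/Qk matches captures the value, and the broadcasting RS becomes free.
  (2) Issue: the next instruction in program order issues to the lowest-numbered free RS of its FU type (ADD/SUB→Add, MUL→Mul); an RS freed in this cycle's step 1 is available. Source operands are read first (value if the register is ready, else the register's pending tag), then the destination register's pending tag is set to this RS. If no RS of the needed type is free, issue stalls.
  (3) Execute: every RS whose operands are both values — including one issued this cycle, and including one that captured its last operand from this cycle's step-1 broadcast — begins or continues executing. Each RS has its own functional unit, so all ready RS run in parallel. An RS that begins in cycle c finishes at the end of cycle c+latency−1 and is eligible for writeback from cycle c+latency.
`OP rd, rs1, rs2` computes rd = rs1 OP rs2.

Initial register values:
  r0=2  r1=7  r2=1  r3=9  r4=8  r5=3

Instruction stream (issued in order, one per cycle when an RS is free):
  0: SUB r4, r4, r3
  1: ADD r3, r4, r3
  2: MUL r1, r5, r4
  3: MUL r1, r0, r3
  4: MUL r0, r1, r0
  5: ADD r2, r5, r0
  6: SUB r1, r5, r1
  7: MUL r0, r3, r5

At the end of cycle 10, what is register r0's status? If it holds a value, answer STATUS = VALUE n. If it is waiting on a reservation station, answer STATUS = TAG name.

STATUS = TAG Mul1

c1: issue SUB r4<-Add1 | r0:2,r1:7,r2:1,r3:9,r4:Add1,r5:3
c2: issue ADD r3<-Add2 | r0:2,r1:7,r2:1,r3:Add2,r4:Add1,r5:3
c3: issue MUL r1<-Mul1 | r0:2,r1:Mul1,r2:1,r3:Add2,r4:Add1,r5:3
c4: CDB Add1=-1; issue MUL r1<-Mul2 | r0:2,r1:Mul2,r2:1,r3:Add2,r4:-1,r5:3
c5: stall | r0:2,r1:Mul2,r2:1,r3:Add2,r4:-1,r5:3
c6: stall | r0:2,r1:Mul2,r2:1,r3:Add2,r4:-1,r5:3
c7: CDB Add2=8; stall | r0:2,r1:Mul2,r2:1,r3:8,r4:-1,r5:3
c8: CDB Mul1=-3; issue MUL r0<-Mul1 | r0:Mul1,r1:Mul2,r2:1,r3:8,r4:-1,r5:3
c9: issue ADD r2<-Add1 | r0:Mul1,r1:Mul2,r2:Add1,r3:8,r4:-1,r5:3
c10: issue SUB r1<-Add2 | r0:Mul1,r1:Add2,r2:Add1,r3:8,r4:-1,r5:3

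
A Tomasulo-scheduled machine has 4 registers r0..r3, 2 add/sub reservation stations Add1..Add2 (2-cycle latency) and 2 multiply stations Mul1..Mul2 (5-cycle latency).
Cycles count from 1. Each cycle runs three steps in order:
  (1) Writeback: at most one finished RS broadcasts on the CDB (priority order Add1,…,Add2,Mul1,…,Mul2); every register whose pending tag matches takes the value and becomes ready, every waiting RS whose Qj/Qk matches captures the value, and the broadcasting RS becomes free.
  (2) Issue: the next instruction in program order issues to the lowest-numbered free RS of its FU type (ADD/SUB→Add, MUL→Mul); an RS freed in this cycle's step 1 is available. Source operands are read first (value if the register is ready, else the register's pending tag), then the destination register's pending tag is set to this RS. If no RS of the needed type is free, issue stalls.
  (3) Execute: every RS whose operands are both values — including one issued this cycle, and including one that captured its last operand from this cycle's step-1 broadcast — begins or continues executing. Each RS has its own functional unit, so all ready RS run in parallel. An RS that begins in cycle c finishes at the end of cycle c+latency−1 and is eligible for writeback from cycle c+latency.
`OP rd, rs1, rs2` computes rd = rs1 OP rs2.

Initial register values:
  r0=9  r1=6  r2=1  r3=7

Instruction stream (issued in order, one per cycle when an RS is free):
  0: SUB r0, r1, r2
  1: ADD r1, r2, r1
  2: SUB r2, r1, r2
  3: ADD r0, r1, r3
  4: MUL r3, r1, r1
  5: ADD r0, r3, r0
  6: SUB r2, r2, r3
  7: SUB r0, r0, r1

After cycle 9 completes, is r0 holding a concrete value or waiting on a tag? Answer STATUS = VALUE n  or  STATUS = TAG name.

c1: issue SUB r0<-Add1 | r0:Add1,r1:6,r2:1,r3:7
c2: issue ADD r1<-Add2 | r0:Add1,r1:Add2,r2:1,r3:7
c3: CDB Add1=5; issue SUB r2<-Add1 | r0:5,r1:Add2,r2:Add1,r3:7
c4: CDB Add2=7; issue ADD r0<-Add2 | r0:Add2,r1:7,r2:Add1,r3:7
c5: issue MUL r3<-Mul1 | r0:Add2,r1:7,r2:Add1,r3:Mul1
c6: CDB Add1=6; issue ADD r0<-Add1 | r0:Add1,r1:7,r2:6,r3:Mul1
c7: CDB Add2=14; issue SUB r2<-Add2 | r0:Add1,r1:7,r2:Add2,r3:Mul1
c8: stall | r0:Add1,r1:7,r2:Add2,r3:Mul1
c9: stall | r0:Add1,r1:7,r2:Add2,r3:Mul1

STATUS = TAG Add1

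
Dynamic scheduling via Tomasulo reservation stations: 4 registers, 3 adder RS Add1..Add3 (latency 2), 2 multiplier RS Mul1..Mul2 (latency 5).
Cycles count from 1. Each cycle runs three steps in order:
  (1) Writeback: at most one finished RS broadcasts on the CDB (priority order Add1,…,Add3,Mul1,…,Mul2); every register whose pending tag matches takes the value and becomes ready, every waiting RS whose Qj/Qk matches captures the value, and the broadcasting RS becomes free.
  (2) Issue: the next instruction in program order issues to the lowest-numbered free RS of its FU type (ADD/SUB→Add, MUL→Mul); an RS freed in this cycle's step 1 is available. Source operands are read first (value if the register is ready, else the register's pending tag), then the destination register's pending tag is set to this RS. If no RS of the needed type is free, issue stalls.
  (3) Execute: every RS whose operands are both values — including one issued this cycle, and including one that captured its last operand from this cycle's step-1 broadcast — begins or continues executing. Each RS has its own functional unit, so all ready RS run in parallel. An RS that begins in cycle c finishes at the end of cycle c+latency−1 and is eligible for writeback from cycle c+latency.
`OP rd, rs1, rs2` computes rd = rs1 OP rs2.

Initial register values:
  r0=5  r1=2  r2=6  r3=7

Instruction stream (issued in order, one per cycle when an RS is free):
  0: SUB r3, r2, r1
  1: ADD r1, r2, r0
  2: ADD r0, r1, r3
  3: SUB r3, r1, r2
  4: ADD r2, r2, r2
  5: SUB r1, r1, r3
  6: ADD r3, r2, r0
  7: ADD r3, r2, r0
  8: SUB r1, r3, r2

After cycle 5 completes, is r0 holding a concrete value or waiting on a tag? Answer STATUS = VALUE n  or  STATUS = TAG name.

c1: issue SUB r3<-Add1 | r0:5,r1:2,r2:6,r3:Add1
c2: issue ADD r1<-Add2 | r0:5,r1:Add2,r2:6,r3:Add1
c3: CDB Add1=4; issue ADD r0<-Add1 | r0:Add1,r1:Add2,r2:6,r3:4
c4: CDB Add2=11; issue SUB r3<-Add2 | r0:Add1,r1:11,r2:6,r3:Add2
c5: issue ADD r2<-Add3 | r0:Add1,r1:11,r2:Add3,r3:Add2

STATUS = TAG Add1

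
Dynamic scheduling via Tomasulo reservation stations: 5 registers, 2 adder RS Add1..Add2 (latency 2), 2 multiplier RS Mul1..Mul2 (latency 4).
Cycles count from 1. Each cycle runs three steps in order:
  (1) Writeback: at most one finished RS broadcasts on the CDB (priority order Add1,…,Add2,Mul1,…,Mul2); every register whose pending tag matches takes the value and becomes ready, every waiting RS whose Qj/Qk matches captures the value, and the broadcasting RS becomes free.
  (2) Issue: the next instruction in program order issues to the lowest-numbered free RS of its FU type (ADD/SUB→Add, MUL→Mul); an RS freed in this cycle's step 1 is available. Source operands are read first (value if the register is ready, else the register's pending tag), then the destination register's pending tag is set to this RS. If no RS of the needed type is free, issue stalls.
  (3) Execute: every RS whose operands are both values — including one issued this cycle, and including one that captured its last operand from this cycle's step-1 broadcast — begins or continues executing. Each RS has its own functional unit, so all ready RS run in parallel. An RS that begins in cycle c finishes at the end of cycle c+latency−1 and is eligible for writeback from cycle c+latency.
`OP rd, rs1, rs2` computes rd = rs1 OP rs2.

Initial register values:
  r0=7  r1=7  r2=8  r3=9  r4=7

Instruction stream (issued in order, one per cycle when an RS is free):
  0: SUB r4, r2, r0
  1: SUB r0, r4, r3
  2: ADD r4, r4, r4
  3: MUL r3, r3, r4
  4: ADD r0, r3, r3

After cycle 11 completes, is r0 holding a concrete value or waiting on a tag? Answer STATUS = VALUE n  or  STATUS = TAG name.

cycle 1: issue SUB r4<-Add1 // r0:7,r1:7,r2:8,r3:9,r4:Add1
cycle 2: issue SUB r0<-Add2 // r0:Add2,r1:7,r2:8,r3:9,r4:Add1
cycle 3: CDB Add1=1; issue ADD r4<-Add1 // r0:Add2,r1:7,r2:8,r3:9,r4:Add1
cycle 4: issue MUL r3<-Mul1 // r0:Add2,r1:7,r2:8,r3:Mul1,r4:Add1
cycle 5: CDB Add1=2; issue ADD r0<-Add1 // r0:Add1,r1:7,r2:8,r3:Mul1,r4:2
cycle 6: CDB Add2=-8 // r0:Add1,r1:7,r2:8,r3:Mul1,r4:2
cycle 7: - // r0:Add1,r1:7,r2:8,r3:Mul1,r4:2
cycle 8: - // r0:Add1,r1:7,r2:8,r3:Mul1,r4:2
cycle 9: CDB Mul1=18 // r0:Add1,r1:7,r2:8,r3:18,r4:2
cycle 10: - // r0:Add1,r1:7,r2:8,r3:18,r4:2
cycle 11: CDB Add1=36 // r0:36,r1:7,r2:8,r3:18,r4:2

STATUS = VALUE 36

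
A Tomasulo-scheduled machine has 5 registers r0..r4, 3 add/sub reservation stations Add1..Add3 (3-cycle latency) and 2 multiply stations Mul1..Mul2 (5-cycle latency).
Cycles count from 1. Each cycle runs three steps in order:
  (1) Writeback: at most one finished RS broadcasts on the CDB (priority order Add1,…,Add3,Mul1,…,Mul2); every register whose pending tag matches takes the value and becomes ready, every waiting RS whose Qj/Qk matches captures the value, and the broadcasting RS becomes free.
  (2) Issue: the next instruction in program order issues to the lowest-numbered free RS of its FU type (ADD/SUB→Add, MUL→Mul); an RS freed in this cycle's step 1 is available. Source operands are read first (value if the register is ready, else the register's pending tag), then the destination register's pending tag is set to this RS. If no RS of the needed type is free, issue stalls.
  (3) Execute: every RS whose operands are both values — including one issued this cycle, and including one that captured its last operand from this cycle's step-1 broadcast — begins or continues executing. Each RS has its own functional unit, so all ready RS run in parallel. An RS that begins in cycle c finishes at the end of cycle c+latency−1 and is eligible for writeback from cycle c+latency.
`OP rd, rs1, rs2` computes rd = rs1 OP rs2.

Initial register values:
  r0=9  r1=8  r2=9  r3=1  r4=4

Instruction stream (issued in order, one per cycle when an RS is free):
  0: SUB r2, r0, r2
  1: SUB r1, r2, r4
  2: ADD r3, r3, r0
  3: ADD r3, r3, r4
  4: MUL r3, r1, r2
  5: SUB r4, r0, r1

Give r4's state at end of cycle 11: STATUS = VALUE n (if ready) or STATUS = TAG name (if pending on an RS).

cycle 1: issue SUB r2<-Add1 // r0:9,r1:8,r2:Add1,r3:1,r4:4
cycle 2: issue SUB r1<-Add2 // r0:9,r1:Add2,r2:Add1,r3:1,r4:4
cycle 3: issue ADD r3<-Add3 // r0:9,r1:Add2,r2:Add1,r3:Add3,r4:4
cycle 4: CDB Add1=0; issue ADD r3<-Add1 // r0:9,r1:Add2,r2:0,r3:Add1,r4:4
cycle 5: issue MUL r3<-Mul1 // r0:9,r1:Add2,r2:0,r3:Mul1,r4:4
cycle 6: CDB Add3=10; issue SUB r4<-Add3 // r0:9,r1:Add2,r2:0,r3:Mul1,r4:Add3
cycle 7: CDB Add2=-4 // r0:9,r1:-4,r2:0,r3:Mul1,r4:Add3
cycle 8: - // r0:9,r1:-4,r2:0,r3:Mul1,r4:Add3
cycle 9: CDB Add1=14 // r0:9,r1:-4,r2:0,r3:Mul1,r4:Add3
cycle 10: CDB Add3=13 // r0:9,r1:-4,r2:0,r3:Mul1,r4:13
cycle 11: - // r0:9,r1:-4,r2:0,r3:Mul1,r4:13

STATUS = VALUE 13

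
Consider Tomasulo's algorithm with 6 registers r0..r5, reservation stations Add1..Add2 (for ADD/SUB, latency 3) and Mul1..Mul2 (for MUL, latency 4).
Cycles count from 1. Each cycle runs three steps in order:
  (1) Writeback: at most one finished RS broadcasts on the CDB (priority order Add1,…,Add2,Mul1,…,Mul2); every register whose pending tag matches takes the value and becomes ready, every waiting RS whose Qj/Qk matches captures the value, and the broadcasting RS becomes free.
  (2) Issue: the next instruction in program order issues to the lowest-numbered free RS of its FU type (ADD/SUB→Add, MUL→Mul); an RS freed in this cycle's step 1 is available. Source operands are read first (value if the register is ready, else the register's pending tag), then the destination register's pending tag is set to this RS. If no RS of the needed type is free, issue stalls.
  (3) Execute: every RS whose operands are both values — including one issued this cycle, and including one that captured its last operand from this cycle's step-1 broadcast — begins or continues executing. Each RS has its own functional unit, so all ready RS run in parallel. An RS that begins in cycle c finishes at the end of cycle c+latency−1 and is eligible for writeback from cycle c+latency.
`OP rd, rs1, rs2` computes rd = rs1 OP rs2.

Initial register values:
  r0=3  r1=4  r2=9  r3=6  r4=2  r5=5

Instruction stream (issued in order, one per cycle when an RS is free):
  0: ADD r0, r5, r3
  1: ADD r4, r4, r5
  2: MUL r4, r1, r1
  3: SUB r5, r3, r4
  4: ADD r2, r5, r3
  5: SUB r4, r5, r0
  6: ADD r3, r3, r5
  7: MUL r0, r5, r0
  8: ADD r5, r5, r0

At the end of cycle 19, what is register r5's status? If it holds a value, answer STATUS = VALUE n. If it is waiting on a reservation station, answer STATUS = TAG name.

  c1: issue ADD r0<-Add1  regs: r0:Add1,r1:4,r2:9,r3:6,r4:2,r5:5
  c2: issue ADD r4<-Add2  regs: r0:Add1,r1:4,r2:9,r3:6,r4:Add2,r5:5
  c3: issue MUL r4<-Mul1  regs: r0:Add1,r1:4,r2:9,r3:6,r4:Mul1,r5:5
  c4: CDB Add1=11; issue SUB r5<-Add1  regs: r0:11,r1:4,r2:9,r3:6,r4:Mul1,r5:Add1
  c5: CDB Add2=7; issue ADD r2<-Add2  regs: r0:11,r1:4,r2:Add2,r3:6,r4:Mul1,r5:Add1
  c6: stall  regs: r0:11,r1:4,r2:Add2,r3:6,r4:Mul1,r5:Add1
  c7: CDB Mul1=16; stall  regs: r0:11,r1:4,r2:Add2,r3:6,r4:16,r5:Add1
  c8: stall  regs: r0:11,r1:4,r2:Add2,r3:6,r4:16,r5:Add1
  c9: stall  regs: r0:11,r1:4,r2:Add2,r3:6,r4:16,r5:Add1
  c10: CDB Add1=-10; issue SUB r4<-Add1  regs: r0:11,r1:4,r2:Add2,r3:6,r4:Add1,r5:-10
  c11: stall  regs: r0:11,r1:4,r2:Add2,r3:6,r4:Add1,r5:-10
  c12: stall  regs: r0:11,r1:4,r2:Add2,r3:6,r4:Add1,r5:-10
  c13: CDB Add1=-21; issue ADD r3<-Add1  regs: r0:11,r1:4,r2:Add2,r3:Add1,r4:-21,r5:-10
  c14: CDB Add2=-4; issue MUL r0<-Mul1  regs: r0:Mul1,r1:4,r2:-4,r3:Add1,r4:-21,r5:-10
  c15: issue ADD r5<-Add2  regs: r0:Mul1,r1:4,r2:-4,r3:Add1,r4:-21,r5:Add2
  c16: CDB Add1=-4  regs: r0:Mul1,r1:4,r2:-4,r3:-4,r4:-21,r5:Add2
  c17: -  regs: r0:Mul1,r1:4,r2:-4,r3:-4,r4:-21,r5:Add2
  c18: CDB Mul1=-110  regs: r0:-110,r1:4,r2:-4,r3:-4,r4:-21,r5:Add2
  c19: -  regs: r0:-110,r1:4,r2:-4,r3:-4,r4:-21,r5:Add2

STATUS = TAG Add2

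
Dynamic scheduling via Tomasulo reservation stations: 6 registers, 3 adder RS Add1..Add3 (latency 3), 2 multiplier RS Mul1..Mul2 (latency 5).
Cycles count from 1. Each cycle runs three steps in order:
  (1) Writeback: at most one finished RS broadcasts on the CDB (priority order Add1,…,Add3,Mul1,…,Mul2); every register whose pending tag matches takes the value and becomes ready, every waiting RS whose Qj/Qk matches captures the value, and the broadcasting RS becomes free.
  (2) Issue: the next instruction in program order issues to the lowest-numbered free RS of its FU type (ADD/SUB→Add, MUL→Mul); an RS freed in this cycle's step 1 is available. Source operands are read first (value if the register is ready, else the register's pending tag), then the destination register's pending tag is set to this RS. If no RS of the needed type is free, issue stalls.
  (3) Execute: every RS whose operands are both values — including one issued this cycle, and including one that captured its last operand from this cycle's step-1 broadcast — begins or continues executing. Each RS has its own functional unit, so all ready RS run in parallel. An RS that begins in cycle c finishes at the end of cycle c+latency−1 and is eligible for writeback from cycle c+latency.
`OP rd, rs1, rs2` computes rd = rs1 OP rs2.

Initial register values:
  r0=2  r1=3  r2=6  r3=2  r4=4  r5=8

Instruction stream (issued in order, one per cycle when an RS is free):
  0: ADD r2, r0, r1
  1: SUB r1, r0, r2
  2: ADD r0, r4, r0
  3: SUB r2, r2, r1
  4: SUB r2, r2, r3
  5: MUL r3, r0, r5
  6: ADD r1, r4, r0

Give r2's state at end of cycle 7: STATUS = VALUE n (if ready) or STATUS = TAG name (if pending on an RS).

c1: issue ADD r2<-Add1 | r0:2,r1:3,r2:Add1,r3:2,r4:4,r5:8
c2: issue SUB r1<-Add2 | r0:2,r1:Add2,r2:Add1,r3:2,r4:4,r5:8
c3: issue ADD r0<-Add3 | r0:Add3,r1:Add2,r2:Add1,r3:2,r4:4,r5:8
c4: CDB Add1=5; issue SUB r2<-Add1 | r0:Add3,r1:Add2,r2:Add1,r3:2,r4:4,r5:8
c5: stall | r0:Add3,r1:Add2,r2:Add1,r3:2,r4:4,r5:8
c6: CDB Add3=6; issue SUB r2<-Add3 | r0:6,r1:Add2,r2:Add3,r3:2,r4:4,r5:8
c7: CDB Add2=-3; issue MUL r3<-Mul1 | r0:6,r1:-3,r2:Add3,r3:Mul1,r4:4,r5:8

STATUS = TAG Add3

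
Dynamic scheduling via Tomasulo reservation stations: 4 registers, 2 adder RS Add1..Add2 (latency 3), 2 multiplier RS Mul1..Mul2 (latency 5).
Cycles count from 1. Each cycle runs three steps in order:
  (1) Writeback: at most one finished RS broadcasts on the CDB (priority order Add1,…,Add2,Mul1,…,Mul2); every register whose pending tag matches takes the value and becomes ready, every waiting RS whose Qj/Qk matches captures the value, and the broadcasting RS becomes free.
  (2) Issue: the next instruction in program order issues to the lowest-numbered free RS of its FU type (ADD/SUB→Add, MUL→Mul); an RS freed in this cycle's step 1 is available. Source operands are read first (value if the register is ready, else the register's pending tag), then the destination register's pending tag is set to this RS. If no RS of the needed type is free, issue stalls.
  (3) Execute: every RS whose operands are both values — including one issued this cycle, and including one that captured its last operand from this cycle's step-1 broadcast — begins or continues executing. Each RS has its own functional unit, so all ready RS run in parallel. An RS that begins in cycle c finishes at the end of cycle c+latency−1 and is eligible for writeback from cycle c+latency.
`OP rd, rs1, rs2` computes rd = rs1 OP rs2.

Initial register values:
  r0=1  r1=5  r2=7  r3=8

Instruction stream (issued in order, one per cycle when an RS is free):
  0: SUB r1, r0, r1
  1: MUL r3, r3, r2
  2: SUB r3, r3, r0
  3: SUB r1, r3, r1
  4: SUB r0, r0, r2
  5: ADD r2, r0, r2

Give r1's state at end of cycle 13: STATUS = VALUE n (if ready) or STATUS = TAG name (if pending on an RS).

STATUS = VALUE 59

c1: issue SUB r1<-Add1 | r0:1,r1:Add1,r2:7,r3:8
c2: issue MUL r3<-Mul1 | r0:1,r1:Add1,r2:7,r3:Mul1
c3: issue SUB r3<-Add2 | r0:1,r1:Add1,r2:7,r3:Add2
c4: CDB Add1=-4; issue SUB r1<-Add1 | r0:1,r1:Add1,r2:7,r3:Add2
c5: stall | r0:1,r1:Add1,r2:7,r3:Add2
c6: stall | r0:1,r1:Add1,r2:7,r3:Add2
c7: CDB Mul1=56; stall | r0:1,r1:Add1,r2:7,r3:Add2
c8: stall | r0:1,r1:Add1,r2:7,r3:Add2
c9: stall | r0:1,r1:Add1,r2:7,r3:Add2
c10: CDB Add2=55; issue SUB r0<-Add2 | r0:Add2,r1:Add1,r2:7,r3:55
c11: stall | r0:Add2,r1:Add1,r2:7,r3:55
c12: stall | r0:Add2,r1:Add1,r2:7,r3:55
c13: CDB Add1=59; issue ADD r2<-Add1 | r0:Add2,r1:59,r2:Add1,r3:55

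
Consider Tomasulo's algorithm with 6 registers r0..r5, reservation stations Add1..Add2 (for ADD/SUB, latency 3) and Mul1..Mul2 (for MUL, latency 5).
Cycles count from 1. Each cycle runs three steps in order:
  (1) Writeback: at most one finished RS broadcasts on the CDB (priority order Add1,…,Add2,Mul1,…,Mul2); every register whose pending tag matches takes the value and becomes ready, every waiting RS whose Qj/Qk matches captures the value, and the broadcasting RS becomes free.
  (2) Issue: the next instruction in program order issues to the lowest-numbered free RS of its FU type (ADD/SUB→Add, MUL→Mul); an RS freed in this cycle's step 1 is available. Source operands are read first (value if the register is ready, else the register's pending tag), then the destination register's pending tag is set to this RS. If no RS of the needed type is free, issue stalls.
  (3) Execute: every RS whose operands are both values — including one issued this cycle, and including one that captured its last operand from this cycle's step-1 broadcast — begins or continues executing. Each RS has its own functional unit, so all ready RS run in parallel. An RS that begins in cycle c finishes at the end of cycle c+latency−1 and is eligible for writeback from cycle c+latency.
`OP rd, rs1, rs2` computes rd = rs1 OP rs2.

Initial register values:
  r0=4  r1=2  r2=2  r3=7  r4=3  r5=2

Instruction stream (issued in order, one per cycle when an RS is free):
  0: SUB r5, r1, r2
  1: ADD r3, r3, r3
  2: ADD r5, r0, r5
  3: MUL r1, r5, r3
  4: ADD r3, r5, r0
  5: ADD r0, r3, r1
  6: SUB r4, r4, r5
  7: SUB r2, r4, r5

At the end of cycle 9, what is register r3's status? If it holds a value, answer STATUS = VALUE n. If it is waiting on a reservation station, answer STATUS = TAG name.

  c1: issue SUB r5<-Add1  regs: r0:4,r1:2,r2:2,r3:7,r4:3,r5:Add1
  c2: issue ADD r3<-Add2  regs: r0:4,r1:2,r2:2,r3:Add2,r4:3,r5:Add1
  c3: stall  regs: r0:4,r1:2,r2:2,r3:Add2,r4:3,r5:Add1
  c4: CDB Add1=0; issue ADD r5<-Add1  regs: r0:4,r1:2,r2:2,r3:Add2,r4:3,r5:Add1
  c5: CDB Add2=14; issue MUL r1<-Mul1  regs: r0:4,r1:Mul1,r2:2,r3:14,r4:3,r5:Add1
  c6: issue ADD r3<-Add2  regs: r0:4,r1:Mul1,r2:2,r3:Add2,r4:3,r5:Add1
  c7: CDB Add1=4; issue ADD r0<-Add1  regs: r0:Add1,r1:Mul1,r2:2,r3:Add2,r4:3,r5:4
  c8: stall  regs: r0:Add1,r1:Mul1,r2:2,r3:Add2,r4:3,r5:4
  c9: stall  regs: r0:Add1,r1:Mul1,r2:2,r3:Add2,r4:3,r5:4

STATUS = TAG Add2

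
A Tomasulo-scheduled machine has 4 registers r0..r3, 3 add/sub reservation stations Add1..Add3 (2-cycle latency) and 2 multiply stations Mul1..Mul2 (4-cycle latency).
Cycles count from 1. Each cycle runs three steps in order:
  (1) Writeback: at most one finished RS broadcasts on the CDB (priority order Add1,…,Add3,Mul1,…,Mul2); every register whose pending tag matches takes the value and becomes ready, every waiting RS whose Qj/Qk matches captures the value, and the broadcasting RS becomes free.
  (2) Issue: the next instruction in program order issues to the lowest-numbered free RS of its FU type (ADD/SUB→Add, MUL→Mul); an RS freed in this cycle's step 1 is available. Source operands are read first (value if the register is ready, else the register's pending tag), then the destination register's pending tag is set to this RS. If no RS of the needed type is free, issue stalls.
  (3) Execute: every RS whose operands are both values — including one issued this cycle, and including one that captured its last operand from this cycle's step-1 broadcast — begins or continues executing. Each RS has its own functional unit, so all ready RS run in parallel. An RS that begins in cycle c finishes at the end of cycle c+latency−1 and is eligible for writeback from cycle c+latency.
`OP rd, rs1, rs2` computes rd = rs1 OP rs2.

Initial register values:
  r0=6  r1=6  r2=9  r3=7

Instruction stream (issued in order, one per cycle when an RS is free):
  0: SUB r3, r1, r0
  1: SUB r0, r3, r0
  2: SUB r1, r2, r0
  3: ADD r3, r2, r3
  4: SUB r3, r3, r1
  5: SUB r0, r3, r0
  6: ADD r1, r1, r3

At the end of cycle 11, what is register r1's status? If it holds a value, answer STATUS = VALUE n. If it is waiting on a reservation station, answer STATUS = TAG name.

STATUS = VALUE 9

cycle 1: issue SUB r3<-Add1 // r0:6,r1:6,r2:9,r3:Add1
cycle 2: issue SUB r0<-Add2 // r0:Add2,r1:6,r2:9,r3:Add1
cycle 3: CDB Add1=0; issue SUB r1<-Add1 // r0:Add2,r1:Add1,r2:9,r3:0
cycle 4: issue ADD r3<-Add3 // r0:Add2,r1:Add1,r2:9,r3:Add3
cycle 5: CDB Add2=-6; issue SUB r3<-Add2 // r0:-6,r1:Add1,r2:9,r3:Add2
cycle 6: CDB Add3=9; issue SUB r0<-Add3 // r0:Add3,r1:Add1,r2:9,r3:Add2
cycle 7: CDB Add1=15; issue ADD r1<-Add1 // r0:Add3,r1:Add1,r2:9,r3:Add2
cycle 8: - // r0:Add3,r1:Add1,r2:9,r3:Add2
cycle 9: CDB Add2=-6 // r0:Add3,r1:Add1,r2:9,r3:-6
cycle 10: - // r0:Add3,r1:Add1,r2:9,r3:-6
cycle 11: CDB Add1=9 // r0:Add3,r1:9,r2:9,r3:-6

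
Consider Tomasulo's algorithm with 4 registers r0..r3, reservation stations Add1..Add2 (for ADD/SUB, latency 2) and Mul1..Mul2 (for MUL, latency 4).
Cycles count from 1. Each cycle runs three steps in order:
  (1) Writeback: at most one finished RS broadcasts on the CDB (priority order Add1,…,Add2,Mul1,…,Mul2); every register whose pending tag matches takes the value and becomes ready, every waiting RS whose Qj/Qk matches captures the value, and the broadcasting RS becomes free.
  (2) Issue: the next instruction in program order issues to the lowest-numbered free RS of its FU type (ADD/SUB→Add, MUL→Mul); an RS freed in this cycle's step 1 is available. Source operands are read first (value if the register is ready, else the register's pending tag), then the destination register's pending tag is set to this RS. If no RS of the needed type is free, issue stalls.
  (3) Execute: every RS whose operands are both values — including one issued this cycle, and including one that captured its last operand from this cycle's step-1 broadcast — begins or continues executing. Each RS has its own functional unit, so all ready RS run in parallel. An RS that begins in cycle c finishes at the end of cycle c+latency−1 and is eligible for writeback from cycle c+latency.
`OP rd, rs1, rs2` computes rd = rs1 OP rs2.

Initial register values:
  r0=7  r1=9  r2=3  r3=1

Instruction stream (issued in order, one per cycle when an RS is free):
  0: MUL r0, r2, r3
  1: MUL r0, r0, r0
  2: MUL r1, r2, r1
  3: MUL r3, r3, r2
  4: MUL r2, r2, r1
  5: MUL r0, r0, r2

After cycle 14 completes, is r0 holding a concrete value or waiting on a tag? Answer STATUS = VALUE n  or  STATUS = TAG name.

cycle 1: issue MUL r0<-Mul1 // r0:Mul1,r1:9,r2:3,r3:1
cycle 2: issue MUL r0<-Mul2 // r0:Mul2,r1:9,r2:3,r3:1
cycle 3: stall // r0:Mul2,r1:9,r2:3,r3:1
cycle 4: stall // r0:Mul2,r1:9,r2:3,r3:1
cycle 5: CDB Mul1=3; issue MUL r1<-Mul1 // r0:Mul2,r1:Mul1,r2:3,r3:1
cycle 6: stall // r0:Mul2,r1:Mul1,r2:3,r3:1
cycle 7: stall // r0:Mul2,r1:Mul1,r2:3,r3:1
cycle 8: stall // r0:Mul2,r1:Mul1,r2:3,r3:1
cycle 9: CDB Mul1=27; issue MUL r3<-Mul1 // r0:Mul2,r1:27,r2:3,r3:Mul1
cycle 10: CDB Mul2=9; issue MUL r2<-Mul2 // r0:9,r1:27,r2:Mul2,r3:Mul1
cycle 11: stall // r0:9,r1:27,r2:Mul2,r3:Mul1
cycle 12: stall // r0:9,r1:27,r2:Mul2,r3:Mul1
cycle 13: CDB Mul1=3; issue MUL r0<-Mul1 // r0:Mul1,r1:27,r2:Mul2,r3:3
cycle 14: CDB Mul2=81 // r0:Mul1,r1:27,r2:81,r3:3

STATUS = TAG Mul1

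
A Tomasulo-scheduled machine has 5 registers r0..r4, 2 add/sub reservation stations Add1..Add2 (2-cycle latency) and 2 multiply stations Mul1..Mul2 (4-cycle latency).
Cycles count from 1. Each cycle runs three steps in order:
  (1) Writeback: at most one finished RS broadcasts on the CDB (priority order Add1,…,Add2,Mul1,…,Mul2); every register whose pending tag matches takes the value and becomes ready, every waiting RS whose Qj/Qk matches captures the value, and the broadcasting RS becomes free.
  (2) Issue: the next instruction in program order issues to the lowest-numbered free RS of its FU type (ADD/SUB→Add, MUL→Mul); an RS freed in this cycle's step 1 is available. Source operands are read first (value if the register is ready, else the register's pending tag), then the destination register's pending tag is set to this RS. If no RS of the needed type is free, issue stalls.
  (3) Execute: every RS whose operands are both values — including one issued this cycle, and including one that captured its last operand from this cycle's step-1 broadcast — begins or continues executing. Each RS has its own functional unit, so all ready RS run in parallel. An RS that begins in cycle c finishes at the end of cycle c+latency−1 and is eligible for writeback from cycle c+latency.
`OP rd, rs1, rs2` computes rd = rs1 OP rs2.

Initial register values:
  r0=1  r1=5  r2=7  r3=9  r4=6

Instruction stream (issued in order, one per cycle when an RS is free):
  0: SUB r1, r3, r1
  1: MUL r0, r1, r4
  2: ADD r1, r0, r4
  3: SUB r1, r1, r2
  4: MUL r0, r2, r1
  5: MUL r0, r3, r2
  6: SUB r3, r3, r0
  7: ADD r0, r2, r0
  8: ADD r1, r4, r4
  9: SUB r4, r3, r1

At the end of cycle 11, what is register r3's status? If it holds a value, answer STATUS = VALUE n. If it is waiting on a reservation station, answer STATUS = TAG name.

STATUS = TAG Add1

cycle 1: issue SUB r1<-Add1 // r0:1,r1:Add1,r2:7,r3:9,r4:6
cycle 2: issue MUL r0<-Mul1 // r0:Mul1,r1:Add1,r2:7,r3:9,r4:6
cycle 3: CDB Add1=4; issue ADD r1<-Add1 // r0:Mul1,r1:Add1,r2:7,r3:9,r4:6
cycle 4: issue SUB r1<-Add2 // r0:Mul1,r1:Add2,r2:7,r3:9,r4:6
cycle 5: issue MUL r0<-Mul2 // r0:Mul2,r1:Add2,r2:7,r3:9,r4:6
cycle 6: stall // r0:Mul2,r1:Add2,r2:7,r3:9,r4:6
cycle 7: CDB Mul1=24; issue MUL r0<-Mul1 // r0:Mul1,r1:Add2,r2:7,r3:9,r4:6
cycle 8: stall // r0:Mul1,r1:Add2,r2:7,r3:9,r4:6
cycle 9: CDB Add1=30; issue SUB r3<-Add1 // r0:Mul1,r1:Add2,r2:7,r3:Add1,r4:6
cycle 10: stall // r0:Mul1,r1:Add2,r2:7,r3:Add1,r4:6
cycle 11: CDB Add2=23; issue ADD r0<-Add2 // r0:Add2,r1:23,r2:7,r3:Add1,r4:6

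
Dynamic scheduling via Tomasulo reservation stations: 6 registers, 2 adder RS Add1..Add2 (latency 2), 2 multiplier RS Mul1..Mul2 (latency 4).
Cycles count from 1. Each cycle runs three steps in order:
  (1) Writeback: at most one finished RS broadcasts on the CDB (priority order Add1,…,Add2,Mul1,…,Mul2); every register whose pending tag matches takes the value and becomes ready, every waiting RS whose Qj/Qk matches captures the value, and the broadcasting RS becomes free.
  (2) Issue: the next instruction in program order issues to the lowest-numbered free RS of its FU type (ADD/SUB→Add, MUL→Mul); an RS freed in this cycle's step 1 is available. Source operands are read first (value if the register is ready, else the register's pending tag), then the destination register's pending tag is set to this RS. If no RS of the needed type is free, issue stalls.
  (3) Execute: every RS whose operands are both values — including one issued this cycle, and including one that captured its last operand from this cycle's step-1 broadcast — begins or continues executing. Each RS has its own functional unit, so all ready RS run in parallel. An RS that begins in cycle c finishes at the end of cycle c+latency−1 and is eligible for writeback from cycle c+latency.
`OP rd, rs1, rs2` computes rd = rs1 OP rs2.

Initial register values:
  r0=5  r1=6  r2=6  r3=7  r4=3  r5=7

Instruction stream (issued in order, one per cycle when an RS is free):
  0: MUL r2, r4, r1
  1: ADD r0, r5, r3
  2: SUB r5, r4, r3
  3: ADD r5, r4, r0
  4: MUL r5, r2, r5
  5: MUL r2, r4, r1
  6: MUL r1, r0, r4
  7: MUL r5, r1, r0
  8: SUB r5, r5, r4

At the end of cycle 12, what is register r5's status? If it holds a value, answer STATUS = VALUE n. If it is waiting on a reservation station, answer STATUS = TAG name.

STATUS = TAG Mul2

  c1: issue MUL r2<-Mul1  regs: r0:5,r1:6,r2:Mul1,r3:7,r4:3,r5:7
  c2: issue ADD r0<-Add1  regs: r0:Add1,r1:6,r2:Mul1,r3:7,r4:3,r5:7
  c3: issue SUB r5<-Add2  regs: r0:Add1,r1:6,r2:Mul1,r3:7,r4:3,r5:Add2
  c4: CDB Add1=14; issue ADD r5<-Add1  regs: r0:14,r1:6,r2:Mul1,r3:7,r4:3,r5:Add1
  c5: CDB Add2=-4; issue MUL r5<-Mul2  regs: r0:14,r1:6,r2:Mul1,r3:7,r4:3,r5:Mul2
  c6: CDB Add1=17; stall  regs: r0:14,r1:6,r2:Mul1,r3:7,r4:3,r5:Mul2
  c7: CDB Mul1=18; issue MUL r2<-Mul1  regs: r0:14,r1:6,r2:Mul1,r3:7,r4:3,r5:Mul2
  c8: stall  regs: r0:14,r1:6,r2:Mul1,r3:7,r4:3,r5:Mul2
  c9: stall  regs: r0:14,r1:6,r2:Mul1,r3:7,r4:3,r5:Mul2
  c10: stall  regs: r0:14,r1:6,r2:Mul1,r3:7,r4:3,r5:Mul2
  c11: CDB Mul1=18; issue MUL r1<-Mul1  regs: r0:14,r1:Mul1,r2:18,r3:7,r4:3,r5:Mul2
  c12: CDB Mul2=306; issue MUL r5<-Mul2  regs: r0:14,r1:Mul1,r2:18,r3:7,r4:3,r5:Mul2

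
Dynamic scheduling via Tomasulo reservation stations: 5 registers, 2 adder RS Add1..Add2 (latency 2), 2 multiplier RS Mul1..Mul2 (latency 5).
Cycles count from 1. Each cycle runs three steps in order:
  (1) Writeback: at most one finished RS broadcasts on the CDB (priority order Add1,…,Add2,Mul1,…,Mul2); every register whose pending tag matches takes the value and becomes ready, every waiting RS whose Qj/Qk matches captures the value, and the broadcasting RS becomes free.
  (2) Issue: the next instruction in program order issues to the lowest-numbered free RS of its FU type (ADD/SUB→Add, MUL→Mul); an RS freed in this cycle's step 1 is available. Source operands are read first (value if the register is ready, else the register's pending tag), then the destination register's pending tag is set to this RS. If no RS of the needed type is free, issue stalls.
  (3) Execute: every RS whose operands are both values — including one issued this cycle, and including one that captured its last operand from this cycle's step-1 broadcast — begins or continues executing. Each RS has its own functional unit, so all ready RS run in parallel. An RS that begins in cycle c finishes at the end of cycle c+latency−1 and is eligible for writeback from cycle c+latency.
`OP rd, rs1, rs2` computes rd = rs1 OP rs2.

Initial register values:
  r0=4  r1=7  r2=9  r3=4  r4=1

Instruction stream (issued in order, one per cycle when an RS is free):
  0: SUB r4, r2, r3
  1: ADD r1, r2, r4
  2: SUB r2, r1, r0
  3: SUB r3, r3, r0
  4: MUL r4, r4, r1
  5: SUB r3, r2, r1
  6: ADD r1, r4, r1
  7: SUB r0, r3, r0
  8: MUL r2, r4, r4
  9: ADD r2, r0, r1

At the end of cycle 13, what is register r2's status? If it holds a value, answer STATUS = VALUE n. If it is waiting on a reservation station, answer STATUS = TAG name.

STATUS = TAG Add1

cycle 1: issue SUB r4<-Add1 // r0:4,r1:7,r2:9,r3:4,r4:Add1
cycle 2: issue ADD r1<-Add2 // r0:4,r1:Add2,r2:9,r3:4,r4:Add1
cycle 3: CDB Add1=5; issue SUB r2<-Add1 // r0:4,r1:Add2,r2:Add1,r3:4,r4:5
cycle 4: stall // r0:4,r1:Add2,r2:Add1,r3:4,r4:5
cycle 5: CDB Add2=14; issue SUB r3<-Add2 // r0:4,r1:14,r2:Add1,r3:Add2,r4:5
cycle 6: issue MUL r4<-Mul1 // r0:4,r1:14,r2:Add1,r3:Add2,r4:Mul1
cycle 7: CDB Add1=10; issue SUB r3<-Add1 // r0:4,r1:14,r2:10,r3:Add1,r4:Mul1
cycle 8: CDB Add2=0; issue ADD r1<-Add2 // r0:4,r1:Add2,r2:10,r3:Add1,r4:Mul1
cycle 9: CDB Add1=-4; issue SUB r0<-Add1 // r0:Add1,r1:Add2,r2:10,r3:-4,r4:Mul1
cycle 10: issue MUL r2<-Mul2 // r0:Add1,r1:Add2,r2:Mul2,r3:-4,r4:Mul1
cycle 11: CDB Add1=-8; issue ADD r2<-Add1 // r0:-8,r1:Add2,r2:Add1,r3:-4,r4:Mul1
cycle 12: CDB Mul1=70 // r0:-8,r1:Add2,r2:Add1,r3:-4,r4:70
cycle 13: - // r0:-8,r1:Add2,r2:Add1,r3:-4,r4:70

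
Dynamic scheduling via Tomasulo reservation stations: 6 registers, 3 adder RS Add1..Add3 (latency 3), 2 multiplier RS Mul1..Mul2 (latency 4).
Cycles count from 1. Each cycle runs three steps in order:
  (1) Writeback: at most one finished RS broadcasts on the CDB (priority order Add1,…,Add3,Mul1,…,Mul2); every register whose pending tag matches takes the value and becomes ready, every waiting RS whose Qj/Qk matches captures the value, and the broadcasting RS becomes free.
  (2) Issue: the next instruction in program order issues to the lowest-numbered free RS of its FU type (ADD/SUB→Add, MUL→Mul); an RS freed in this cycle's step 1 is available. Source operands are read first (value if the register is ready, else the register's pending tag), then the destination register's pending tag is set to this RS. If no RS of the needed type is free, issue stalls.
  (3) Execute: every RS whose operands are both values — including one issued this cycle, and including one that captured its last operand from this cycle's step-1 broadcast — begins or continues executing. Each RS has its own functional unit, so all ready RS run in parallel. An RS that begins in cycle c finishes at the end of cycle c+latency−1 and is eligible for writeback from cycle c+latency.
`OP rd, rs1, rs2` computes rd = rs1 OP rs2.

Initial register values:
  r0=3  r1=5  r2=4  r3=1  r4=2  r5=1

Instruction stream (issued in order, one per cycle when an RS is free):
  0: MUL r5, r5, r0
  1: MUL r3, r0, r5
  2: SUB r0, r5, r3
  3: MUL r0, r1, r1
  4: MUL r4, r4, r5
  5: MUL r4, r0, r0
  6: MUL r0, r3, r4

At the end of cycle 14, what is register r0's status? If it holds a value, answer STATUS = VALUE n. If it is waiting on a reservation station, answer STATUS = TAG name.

STATUS = TAG Mul1

  c1: issue MUL r5<-Mul1  regs: r0:3,r1:5,r2:4,r3:1,r4:2,r5:Mul1
  c2: issue MUL r3<-Mul2  regs: r0:3,r1:5,r2:4,r3:Mul2,r4:2,r5:Mul1
  c3: issue SUB r0<-Add1  regs: r0:Add1,r1:5,r2:4,r3:Mul2,r4:2,r5:Mul1
  c4: stall  regs: r0:Add1,r1:5,r2:4,r3:Mul2,r4:2,r5:Mul1
  c5: CDB Mul1=3; issue MUL r0<-Mul1  regs: r0:Mul1,r1:5,r2:4,r3:Mul2,r4:2,r5:3
  c6: stall  regs: r0:Mul1,r1:5,r2:4,r3:Mul2,r4:2,r5:3
  c7: stall  regs: r0:Mul1,r1:5,r2:4,r3:Mul2,r4:2,r5:3
  c8: stall  regs: r0:Mul1,r1:5,r2:4,r3:Mul2,r4:2,r5:3
  c9: CDB Mul1=25; issue MUL r4<-Mul1  regs: r0:25,r1:5,r2:4,r3:Mul2,r4:Mul1,r5:3
  c10: CDB Mul2=9; issue MUL r4<-Mul2  regs: r0:25,r1:5,r2:4,r3:9,r4:Mul2,r5:3
  c11: stall  regs: r0:25,r1:5,r2:4,r3:9,r4:Mul2,r5:3
  c12: stall  regs: r0:25,r1:5,r2:4,r3:9,r4:Mul2,r5:3
  c13: CDB Add1=-6; stall  regs: r0:25,r1:5,r2:4,r3:9,r4:Mul2,r5:3
  c14: CDB Mul1=6; issue MUL r0<-Mul1  regs: r0:Mul1,r1:5,r2:4,r3:9,r4:Mul2,r5:3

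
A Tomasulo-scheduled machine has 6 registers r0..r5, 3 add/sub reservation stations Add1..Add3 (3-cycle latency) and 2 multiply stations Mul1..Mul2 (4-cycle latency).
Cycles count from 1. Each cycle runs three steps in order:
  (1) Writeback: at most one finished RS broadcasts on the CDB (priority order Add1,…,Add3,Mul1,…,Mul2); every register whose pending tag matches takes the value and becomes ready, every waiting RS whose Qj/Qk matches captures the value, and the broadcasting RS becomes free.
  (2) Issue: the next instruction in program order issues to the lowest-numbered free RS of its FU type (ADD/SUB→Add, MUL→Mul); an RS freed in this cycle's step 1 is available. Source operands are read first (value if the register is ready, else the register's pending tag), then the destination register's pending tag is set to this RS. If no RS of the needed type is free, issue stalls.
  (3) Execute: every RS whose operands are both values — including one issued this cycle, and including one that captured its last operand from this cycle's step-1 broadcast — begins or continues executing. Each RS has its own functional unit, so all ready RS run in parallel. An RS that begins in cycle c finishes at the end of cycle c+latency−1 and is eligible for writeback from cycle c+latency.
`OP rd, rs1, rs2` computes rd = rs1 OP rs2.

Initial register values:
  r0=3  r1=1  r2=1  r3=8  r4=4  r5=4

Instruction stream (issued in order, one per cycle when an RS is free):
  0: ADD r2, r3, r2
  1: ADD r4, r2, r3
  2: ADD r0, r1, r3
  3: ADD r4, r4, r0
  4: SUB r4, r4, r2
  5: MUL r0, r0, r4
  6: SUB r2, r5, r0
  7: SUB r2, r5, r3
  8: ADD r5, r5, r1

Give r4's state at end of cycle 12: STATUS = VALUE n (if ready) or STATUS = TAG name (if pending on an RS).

cycle 1: issue ADD r2<-Add1 // r0:3,r1:1,r2:Add1,r3:8,r4:4,r5:4
cycle 2: issue ADD r4<-Add2 // r0:3,r1:1,r2:Add1,r3:8,r4:Add2,r5:4
cycle 3: issue ADD r0<-Add3 // r0:Add3,r1:1,r2:Add1,r3:8,r4:Add2,r5:4
cycle 4: CDB Add1=9; issue ADD r4<-Add1 // r0:Add3,r1:1,r2:9,r3:8,r4:Add1,r5:4
cycle 5: stall // r0:Add3,r1:1,r2:9,r3:8,r4:Add1,r5:4
cycle 6: CDB Add3=9; issue SUB r4<-Add3 // r0:9,r1:1,r2:9,r3:8,r4:Add3,r5:4
cycle 7: CDB Add2=17; issue MUL r0<-Mul1 // r0:Mul1,r1:1,r2:9,r3:8,r4:Add3,r5:4
cycle 8: issue SUB r2<-Add2 // r0:Mul1,r1:1,r2:Add2,r3:8,r4:Add3,r5:4
cycle 9: stall // r0:Mul1,r1:1,r2:Add2,r3:8,r4:Add3,r5:4
cycle 10: CDB Add1=26; issue SUB r2<-Add1 // r0:Mul1,r1:1,r2:Add1,r3:8,r4:Add3,r5:4
cycle 11: stall // r0:Mul1,r1:1,r2:Add1,r3:8,r4:Add3,r5:4
cycle 12: stall // r0:Mul1,r1:1,r2:Add1,r3:8,r4:Add3,r5:4

STATUS = TAG Add3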